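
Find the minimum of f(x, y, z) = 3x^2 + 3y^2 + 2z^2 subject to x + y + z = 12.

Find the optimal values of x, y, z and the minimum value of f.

Using Lagrange multipliers on f = 3x^2 + 3y^2 + 2z^2 with constraint x + y + z = 12:
Conditions: 2*3*x = lambda, 2*3*y = lambda, 2*2*z = lambda
So x = lambda/6, y = lambda/6, z = lambda/4
Substituting into constraint: lambda * (7/12) = 12
lambda = 144/7
x = 24/7, y = 24/7, z = 36/7
Minimum value = 864/7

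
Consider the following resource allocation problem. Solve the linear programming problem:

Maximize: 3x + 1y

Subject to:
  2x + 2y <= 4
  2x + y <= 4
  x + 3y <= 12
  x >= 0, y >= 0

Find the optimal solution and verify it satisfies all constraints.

Feasible vertices: (0, 0), (0, 2), (2, 0)
Objective 3x + 1y at each vertex:
  (0, 0): 0
  (0, 2): 2
  (2, 0): 6
Maximum is 6 at (2, 0).
Verify constraints at (x, y) = (2, 0):
  2*2 + 2*0 = 4 <= 4 (active)
  2*2 + 1*0 = 4 <= 4 (active)
  1*2 + 3*0 = 2 <= 12
  x = 2 >= 0, y = 0 >= 0. All constraints satisfied.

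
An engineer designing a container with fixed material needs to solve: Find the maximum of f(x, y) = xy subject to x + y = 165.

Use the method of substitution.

Substitute y = 165 - x into f(x,y) = xy:
g(x) = x(165 - x) = 165x - x^2
g'(x) = 165 - 2x = 0  =>  x = 165/2
y = 165 - 165/2 = 165/2
Maximum value = (165/2) * (165/2) = 27225/4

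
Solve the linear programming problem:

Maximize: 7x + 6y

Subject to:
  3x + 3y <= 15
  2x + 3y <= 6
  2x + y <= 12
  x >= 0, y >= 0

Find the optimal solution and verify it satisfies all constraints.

Feasible vertices: (0, 0), (0, 2), (3, 0)
Objective 7x + 6y at each vertex:
  (0, 0): 0
  (0, 2): 12
  (3, 0): 21
Maximum is 21 at (3, 0).
Verify constraints at (x, y) = (3, 0):
  3*3 + 3*0 = 9 <= 15
  2*3 + 3*0 = 6 <= 6 (active)
  2*3 + 1*0 = 6 <= 12
  x = 3 >= 0, y = 0 >= 0. All constraints satisfied.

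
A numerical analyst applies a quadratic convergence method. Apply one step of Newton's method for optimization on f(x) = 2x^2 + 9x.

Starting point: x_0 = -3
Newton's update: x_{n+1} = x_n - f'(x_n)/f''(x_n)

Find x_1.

f(x) = 2x^2 + 9x
f'(x) = 4x + (9), f''(x) = 4
Newton step: x_1 = x_0 - f'(x_0)/f''(x_0)
f'(-3) = -3
x_1 = -3 - -3/4 = -9/4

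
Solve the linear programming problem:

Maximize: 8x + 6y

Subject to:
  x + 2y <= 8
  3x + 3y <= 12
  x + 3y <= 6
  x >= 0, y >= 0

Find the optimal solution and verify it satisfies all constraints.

Feasible vertices: (0, 0), (0, 2), (3, 1), (4, 0)
Objective 8x + 6y at each vertex:
  (0, 0): 0
  (0, 2): 12
  (3, 1): 30
  (4, 0): 32
Maximum is 32 at (4, 0).
Verify constraints at (x, y) = (4, 0):
  1*4 + 2*0 = 4 <= 8
  3*4 + 3*0 = 12 <= 12 (active)
  1*4 + 3*0 = 4 <= 6
  x = 4 >= 0, y = 0 >= 0. All constraints satisfied.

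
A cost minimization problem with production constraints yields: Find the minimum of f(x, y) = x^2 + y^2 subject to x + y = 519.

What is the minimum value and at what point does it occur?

Substitute y = 519 - x into f(x,y) = x^2 + y^2:
g(x) = x^2 + (519 - x)^2 = 2x^2 - 1038x + 269361
g'(x) = 4x - 1038 = 0  =>  x = 519/2
y = 519 - 519/2 = 519/2
Minimum value = (519/2)^2 + (519/2)^2 = 269361/2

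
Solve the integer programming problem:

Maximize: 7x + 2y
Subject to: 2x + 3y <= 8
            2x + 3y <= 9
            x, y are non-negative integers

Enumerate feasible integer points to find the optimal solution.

Constraint 1: 2x + 3y <= 8
Constraint 2: 2x + 3y <= 9
Feasible x range (need y >= 0): 0 <= x <= min(8/2, 9/2) => x in {0, ..., 4}.
Enumerate feasible integer points row by row (the coefficient of y is 2 > 0, so for each x the largest feasible y gives the best value):
  x = 0: y <= min((8 - 2*0)/3, (9 - 2*0)/3) => y in {0, ..., 2}; best 7*0 + 2*2 = 4
  x = 1: y <= min((8 - 2*1)/3, (9 - 2*1)/3) => y in {0, ..., 2}; best 7*1 + 2*2 = 11
  x = 2: y <= min((8 - 2*2)/3, (9 - 2*2)/3) => y in {0, ..., 1}; best 7*2 + 2*1 = 16
  x = 3: y <= min((8 - 2*3)/3, (9 - 2*3)/3) => y in {0}; best 7*3 + 2*0 = 21
  x = 4: y <= min((8 - 2*4)/3, (9 - 2*4)/3) => y in {0}; best 7*4 + 2*0 = 28
The maximum 7x + 2y = 28 is achieved at x = 4, y = 0.
Check: 2*4 + 3*0 = 8 <= 8 and 2*4 + 3*0 = 8 <= 9.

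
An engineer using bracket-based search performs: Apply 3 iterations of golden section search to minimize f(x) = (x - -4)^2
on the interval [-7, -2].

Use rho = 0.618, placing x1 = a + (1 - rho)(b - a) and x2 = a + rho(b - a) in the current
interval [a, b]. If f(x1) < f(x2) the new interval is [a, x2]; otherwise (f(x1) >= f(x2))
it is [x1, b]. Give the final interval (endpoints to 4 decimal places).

Golden section search for min of f(x) = (x - -4)^2 on [-7, -2].
Each step: x1 = a + (1 - rho)(b - a), x2 = a + rho(b - a); if f(x1) < f(x2) keep [a, x2], otherwise keep [x1, b].
Step 1: [-7.0000, -2.0000], x1=-5.0900 (f=1.1881), x2=-3.9100 (f=0.0081); f(x1) > f(x2) => keep [-5.0900, -2.0000]
Step 2: [-5.0900, -2.0000], x1=-3.9096 (f=0.0082), x2=-3.1804 (f=0.6718); f(x1) < f(x2) => keep [-5.0900, -3.1804]
Step 3: [-5.0900, -3.1804], x1=-4.3605 (f=0.1300), x2=-3.9099 (f=0.0081); f(x1) > f(x2) => keep [-4.3605, -3.1804]
Final interval: [-4.3605, -3.1804]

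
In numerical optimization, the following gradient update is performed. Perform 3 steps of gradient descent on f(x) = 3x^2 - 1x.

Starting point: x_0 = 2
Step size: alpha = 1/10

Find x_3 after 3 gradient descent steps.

f(x) = 3x^2 - 1x, f'(x) = 6x + (-1)
Step 1: f'(2) = 11, x_1 = 2 - 1/10 * 11 = 9/10
Step 2: f'(9/10) = 22/5, x_2 = 9/10 - 1/10 * 22/5 = 23/50
Step 3: f'(23/50) = 44/25, x_3 = 23/50 - 1/10 * 44/25 = 71/250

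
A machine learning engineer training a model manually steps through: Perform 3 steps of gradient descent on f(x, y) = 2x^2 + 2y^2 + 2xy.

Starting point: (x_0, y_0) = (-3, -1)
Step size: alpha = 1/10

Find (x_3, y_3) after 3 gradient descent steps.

f(x,y) = 2x^2 + 2y^2 + 2xy
grad_x = 4x + 2y, grad_y = 4y + 2x
Step 1: grad = (-14, -10), (-8/5, 0)
Step 2: grad = (-32/5, -16/5), (-24/25, 8/25)
Step 3: grad = (-16/5, -16/25), (-16/25, 48/125)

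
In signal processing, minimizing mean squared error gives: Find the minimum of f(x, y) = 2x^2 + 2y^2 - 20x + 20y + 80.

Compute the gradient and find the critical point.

f(x,y) = 2x^2 + 2y^2 - 20x + 20y + 80
df/dx = 4x + (-20) = 0  =>  x = 5
df/dy = 4y + (20) = 0  =>  y = -5
f(5, -5) = 2*(5)^2 + 2*(-5)^2 + -20*(5) + 20*(-5) + 80 = -20
Hessian is diagonal with entries 4, 4 > 0, so this is a minimum.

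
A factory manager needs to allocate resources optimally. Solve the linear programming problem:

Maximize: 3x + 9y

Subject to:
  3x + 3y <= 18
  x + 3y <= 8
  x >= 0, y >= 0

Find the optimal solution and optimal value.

Feasible vertices: (0, 0), (0, 8/3), (5, 1), (6, 0)
Objective 3x + 9y at each:
  (0, 0): 0
  (0, 8/3): 24
  (5, 1): 24
  (6, 0): 18
Maximum is 24 at (0, 8/3).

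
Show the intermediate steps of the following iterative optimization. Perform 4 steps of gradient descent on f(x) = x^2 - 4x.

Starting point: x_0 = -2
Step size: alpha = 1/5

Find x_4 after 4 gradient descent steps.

f(x) = x^2 - 4x, f'(x) = 2x + (-4)
Step 1: f'(-2) = -8, x_1 = -2 - 1/5 * -8 = -2/5
Step 2: f'(-2/5) = -24/5, x_2 = -2/5 - 1/5 * -24/5 = 14/25
Step 3: f'(14/25) = -72/25, x_3 = 14/25 - 1/5 * -72/25 = 142/125
Step 4: f'(142/125) = -216/125, x_4 = 142/125 - 1/5 * -216/125 = 926/625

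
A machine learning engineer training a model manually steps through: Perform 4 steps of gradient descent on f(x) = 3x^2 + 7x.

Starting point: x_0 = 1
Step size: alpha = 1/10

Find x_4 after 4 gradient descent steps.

f(x) = 3x^2 + 7x, f'(x) = 6x + (7)
Step 1: f'(1) = 13, x_1 = 1 - 1/10 * 13 = -3/10
Step 2: f'(-3/10) = 26/5, x_2 = -3/10 - 1/10 * 26/5 = -41/50
Step 3: f'(-41/50) = 52/25, x_3 = -41/50 - 1/10 * 52/25 = -257/250
Step 4: f'(-257/250) = 104/125, x_4 = -257/250 - 1/10 * 104/125 = -1389/1250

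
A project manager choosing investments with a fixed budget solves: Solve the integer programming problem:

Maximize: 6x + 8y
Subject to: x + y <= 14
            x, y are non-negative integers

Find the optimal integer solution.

Objective: 6x + 8y, constraint: x + y <= 14
Coefficient of y is 8 > coefficient of x is 6, so allocate the entire budget to y.
Optimal: x = 0, y = 14, value = 112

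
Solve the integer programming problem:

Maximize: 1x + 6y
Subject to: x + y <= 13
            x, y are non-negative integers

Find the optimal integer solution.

Objective: 1x + 6y, constraint: x + y <= 13
Coefficient of y is 6 > coefficient of x is 1, so allocate the entire budget to y.
Optimal: x = 0, y = 13, value = 78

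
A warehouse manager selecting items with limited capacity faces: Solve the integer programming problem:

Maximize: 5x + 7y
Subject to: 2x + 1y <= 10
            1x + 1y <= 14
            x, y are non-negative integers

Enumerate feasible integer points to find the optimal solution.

Constraint 1: 2x + 1y <= 10
Constraint 2: 1x + 1y <= 14
Feasible x range (need y >= 0): 0 <= x <= min(10/2, 14/1) => x in {0, ..., 5}.
Enumerate feasible integer points row by row (the coefficient of y is 7 > 0, so for each x the largest feasible y gives the best value):
  x = 0: y <= min((10 - 2*0)/1, (14 - 1*0)/1) => y in {0, ..., 10}; best 5*0 + 7*10 = 70
  x = 1: y <= min((10 - 2*1)/1, (14 - 1*1)/1) => y in {0, ..., 8}; best 5*1 + 7*8 = 61
  x = 2: y <= min((10 - 2*2)/1, (14 - 1*2)/1) => y in {0, ..., 6}; best 5*2 + 7*6 = 52
  x = 3: y <= min((10 - 2*3)/1, (14 - 1*3)/1) => y in {0, ..., 4}; best 5*3 + 7*4 = 43
  x = 4: y <= min((10 - 2*4)/1, (14 - 1*4)/1) => y in {0, ..., 2}; best 5*4 + 7*2 = 34
  x = 5: y <= min((10 - 2*5)/1, (14 - 1*5)/1) => y in {0}; best 5*5 + 7*0 = 25
The maximum 5x + 7y = 70 is achieved at x = 0, y = 10.
Check: 2*0 + 1*10 = 10 <= 10 and 1*0 + 1*10 = 10 <= 14.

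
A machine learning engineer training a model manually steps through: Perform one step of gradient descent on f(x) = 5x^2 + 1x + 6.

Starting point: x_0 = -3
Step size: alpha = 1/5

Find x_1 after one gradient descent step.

f(x) = 5x^2 + 1x + 6
f'(x) = 10x + 1
f'(-3) = 10*-3 + (1) = -29
x_1 = x_0 - alpha * f'(x_0) = -3 - 1/5 * -29 = 14/5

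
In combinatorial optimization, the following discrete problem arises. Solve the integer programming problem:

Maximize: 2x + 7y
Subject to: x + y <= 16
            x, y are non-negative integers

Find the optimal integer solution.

Objective: 2x + 7y, constraint: x + y <= 16
Coefficient of y is 7 > coefficient of x is 2, so allocate the entire budget to y.
Optimal: x = 0, y = 16, value = 112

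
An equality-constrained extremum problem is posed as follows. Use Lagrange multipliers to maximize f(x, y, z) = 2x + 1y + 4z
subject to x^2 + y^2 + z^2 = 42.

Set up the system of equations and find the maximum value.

Lagrange conditions: 2 = 2*lambda*x, 1 = 2*lambda*y, 4 = 2*lambda*z
So x:2 = y:1 = z:4, i.e. x = 2t, y = 1t, z = 4t
Constraint: t^2*(2^2 + 1^2 + 4^2) = 42
  t^2 * 21 = 42  =>  t = sqrt(2)
Maximum = 2*2t + 1*1t + 4*4t = 21*sqrt(2) = sqrt(882)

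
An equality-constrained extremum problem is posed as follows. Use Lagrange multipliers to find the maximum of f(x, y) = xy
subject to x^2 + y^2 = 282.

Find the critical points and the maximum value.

Lagrange conditions: y = 2*lambda*x and x = 2*lambda*y
If x = 0 then y = 0, violating the constraint, so x, y != 0.
Dividing: y/x = x/y => x^2 = y^2 => y = x or y = -x
Constraint: 2x^2 = 282 => x^2 = 141 => x = +/-sqrt(141)
Critical points: (sqrt(141), sqrt(141)), (-sqrt(141), -sqrt(141)), (sqrt(141), -sqrt(141)), (-sqrt(141), sqrt(141))
  y = x:  xy = x^2 = 141  at (sqrt(141), sqrt(141)) and (-sqrt(141), -sqrt(141))
  y = -x: xy = -x^2 = -141 at (sqrt(141), -sqrt(141)) and (-sqrt(141), sqrt(141))
Maximum xy = 141 at (sqrt(141), sqrt(141)) and (-sqrt(141), -sqrt(141))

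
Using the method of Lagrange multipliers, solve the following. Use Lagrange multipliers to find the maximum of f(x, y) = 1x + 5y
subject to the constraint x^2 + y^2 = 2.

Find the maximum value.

Set up Lagrange conditions: grad f = lambda * grad g
  1 = 2*lambda*x
  5 = 2*lambda*y
From these: x/y = 1/5, so x = 1t, y = 5t for some t.
Substitute into constraint: (1t)^2 + (5t)^2 = 2
  t^2 * 26 = 2
  t = sqrt(2/26)
Maximum = 1*x + 5*y = (1^2 + 5^2)*t = 26 * sqrt(2/26) = sqrt(52)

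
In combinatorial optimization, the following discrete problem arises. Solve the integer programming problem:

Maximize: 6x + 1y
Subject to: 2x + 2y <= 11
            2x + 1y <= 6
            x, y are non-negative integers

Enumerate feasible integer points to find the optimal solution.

Constraint 1: 2x + 2y <= 11
Constraint 2: 2x + 1y <= 6
Feasible x range (need y >= 0): 0 <= x <= min(11/2, 6/2) => x in {0, ..., 3}.
Enumerate feasible integer points row by row (the coefficient of y is 1 > 0, so for each x the largest feasible y gives the best value):
  x = 0: y <= min((11 - 2*0)/2, (6 - 2*0)/1) => y in {0, ..., 5}; best 6*0 + 1*5 = 5
  x = 1: y <= min((11 - 2*1)/2, (6 - 2*1)/1) => y in {0, ..., 4}; best 6*1 + 1*4 = 10
  x = 2: y <= min((11 - 2*2)/2, (6 - 2*2)/1) => y in {0, ..., 2}; best 6*2 + 1*2 = 14
  x = 3: y <= min((11 - 2*3)/2, (6 - 2*3)/1) => y in {0}; best 6*3 + 1*0 = 18
The maximum 6x + 1y = 18 is achieved at x = 3, y = 0.
Check: 2*3 + 2*0 = 6 <= 11 and 2*3 + 1*0 = 6 <= 6.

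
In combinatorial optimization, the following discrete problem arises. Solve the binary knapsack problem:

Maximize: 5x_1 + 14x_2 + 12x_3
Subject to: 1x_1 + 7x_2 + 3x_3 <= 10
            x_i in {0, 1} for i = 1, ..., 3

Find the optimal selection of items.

Items: item 1 (v=5, w=1), item 2 (v=14, w=7), item 3 (v=12, w=3)
Capacity: 10
Checking all 8 subsets (w = total weight, v = total value):
  {}: w = 0, v = 0
  {1}: w = 1, v = 5
  {2}: w = 7, v = 14
  {3}: w = 3, v = 12
  {1, 2}: w = 8, v = 19
  {1, 3}: w = 4, v = 17
  {2, 3}: w = 10, v = 26
  {1, 2, 3}: w = 11 > 10, infeasible
Best feasible subset: items [2, 3]
Total weight: 10 <= 10, total value: 26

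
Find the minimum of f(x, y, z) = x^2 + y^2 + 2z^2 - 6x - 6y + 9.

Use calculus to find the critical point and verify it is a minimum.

f(x,y,z) = x^2 + y^2 + 2z^2 - 6x - 6y + 9
df/dx = 2x + (-6) = 0 => x = 3
df/dy = 2y + (-6) = 0 => y = 3
df/dz = 4z + (0) = 0 => z = 0
f(3,3,0) = 1*(3)^2 + 1*(3)^2 + 2*(0)^2 + -6*(3) + -6*(3) + 9 = -9
Hessian is diagonal with entries 2, 2, 4 > 0, confirmed minimum.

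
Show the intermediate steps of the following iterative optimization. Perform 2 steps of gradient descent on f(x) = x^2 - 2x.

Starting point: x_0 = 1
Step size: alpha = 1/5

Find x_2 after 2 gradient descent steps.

f(x) = x^2 - 2x, f'(x) = 2x + (-2)
Step 1: f'(1) = 0, x_1 = 1 - 1/5 * 0 = 1
Step 2: f'(1) = 0, x_2 = 1 - 1/5 * 0 = 1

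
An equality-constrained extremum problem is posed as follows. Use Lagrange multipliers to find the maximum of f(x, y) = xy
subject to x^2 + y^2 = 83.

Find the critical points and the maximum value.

Lagrange conditions: y = 2*lambda*x and x = 2*lambda*y
If x = 0 then y = 0, violating the constraint, so x, y != 0.
Dividing: y/x = x/y => x^2 = y^2 => y = x or y = -x
Constraint: 2x^2 = 83 => x^2 = 83/2 => x = +/-sqrt(83/2)
Critical points: (sqrt(83/2), sqrt(83/2)), (-sqrt(83/2), -sqrt(83/2)), (sqrt(83/2), -sqrt(83/2)), (-sqrt(83/2), sqrt(83/2))
  y = x:  xy = x^2 = 83/2  at (sqrt(83/2), sqrt(83/2)) and (-sqrt(83/2), -sqrt(83/2))
  y = -x: xy = -x^2 = -83/2 at (sqrt(83/2), -sqrt(83/2)) and (-sqrt(83/2), sqrt(83/2))
Maximum xy = 83/2 at (sqrt(83/2), sqrt(83/2)) and (-sqrt(83/2), -sqrt(83/2))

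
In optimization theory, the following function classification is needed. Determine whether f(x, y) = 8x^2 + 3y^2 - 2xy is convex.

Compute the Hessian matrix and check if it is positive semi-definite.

f(x,y) = 8x^2 + 3y^2 - 2xy
Hessian H = [[16, -2], [-2, 6]]
trace(H) = 22, det(H) = 92
Eigenvalues: (22 +/- sqrt(116)) / 2 = 16.39, 5.615
Since both eigenvalues > 0, f is convex.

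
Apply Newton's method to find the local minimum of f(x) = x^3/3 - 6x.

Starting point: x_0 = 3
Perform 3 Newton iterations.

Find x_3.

f(x) = x^3/3 - 6x
f'(x) = x^2 - 6, f''(x) = 2x
Newton update: x_{n+1} = x_n - (x_n^2 - 6)/(2*x_n)
Step 1: x_0 = 3, f'=3, f''=6, x_1 = 5/2
Step 2: x_1 = 5/2, f'=1/4, f''=5, x_2 = 49/20
Step 3: x_2 = 49/20, f'=1/400, f''=49/10, x_3 = 4801/1960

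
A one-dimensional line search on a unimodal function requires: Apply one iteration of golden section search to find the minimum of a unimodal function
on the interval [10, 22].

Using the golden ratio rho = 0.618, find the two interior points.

Golden section search on [10, 22].
Golden ratio rho = 0.618 (approx).
Interior points:
  x_1 = 10 + (1-0.618)*12 = 14.5840
  x_2 = 10 + 0.618*12 = 17.4160
Compare f(x_1) and f(x_2) to determine which subinterval to keep.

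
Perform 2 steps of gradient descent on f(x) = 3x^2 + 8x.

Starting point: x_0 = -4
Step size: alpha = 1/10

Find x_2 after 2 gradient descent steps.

f(x) = 3x^2 + 8x, f'(x) = 6x + (8)
Step 1: f'(-4) = -16, x_1 = -4 - 1/10 * -16 = -12/5
Step 2: f'(-12/5) = -32/5, x_2 = -12/5 - 1/10 * -32/5 = -44/25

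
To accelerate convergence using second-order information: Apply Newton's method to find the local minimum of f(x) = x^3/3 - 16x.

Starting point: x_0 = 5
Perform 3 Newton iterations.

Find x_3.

f(x) = x^3/3 - 16x
f'(x) = x^2 - 16, f''(x) = 2x
Newton update: x_{n+1} = x_n - (x_n^2 - 16)/(2*x_n)
Step 1: x_0 = 5, f'=9, f''=10, x_1 = 41/10
Step 2: x_1 = 41/10, f'=81/100, f''=41/5, x_2 = 3281/820
Step 3: x_2 = 3281/820, f'=6561/672400, f''=3281/410, x_3 = 21523361/5380840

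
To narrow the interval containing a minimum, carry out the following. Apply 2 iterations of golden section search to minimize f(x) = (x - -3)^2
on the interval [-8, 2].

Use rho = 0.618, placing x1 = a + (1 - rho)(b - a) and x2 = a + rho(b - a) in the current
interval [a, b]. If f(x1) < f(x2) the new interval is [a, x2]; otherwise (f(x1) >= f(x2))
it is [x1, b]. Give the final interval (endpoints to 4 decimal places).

Golden section search for min of f(x) = (x - -3)^2 on [-8, 2].
Each step: x1 = a + (1 - rho)(b - a), x2 = a + rho(b - a); if f(x1) < f(x2) keep [a, x2], otherwise keep [x1, b].
Step 1: [-8.0000, 2.0000], x1=-4.1800 (f=1.3924), x2=-1.8200 (f=1.3924); f(x1) = f(x2) (tie, not '<') => keep [-4.1800, 2.0000]
Step 2: [-4.1800, 2.0000], x1=-1.8192 (f=1.3942), x2=-0.3608 (f=6.9656); f(x1) < f(x2) => keep [-4.1800, -0.3608]
Final interval: [-4.1800, -0.3608]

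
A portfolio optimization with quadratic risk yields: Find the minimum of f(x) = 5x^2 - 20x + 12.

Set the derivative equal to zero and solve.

f(x) = 5x^2 - 20x + 12
f'(x) = 10x + (-20) = 0
x = 20/10 = 2
f(2) = -8
Since f''(x) = 10 > 0, this is a minimum.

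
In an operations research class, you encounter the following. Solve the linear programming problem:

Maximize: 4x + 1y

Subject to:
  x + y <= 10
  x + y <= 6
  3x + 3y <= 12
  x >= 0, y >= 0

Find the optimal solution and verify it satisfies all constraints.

Feasible vertices: (0, 0), (0, 4), (4, 0)
Objective 4x + 1y at each vertex:
  (0, 0): 0
  (0, 4): 4
  (4, 0): 16
Maximum is 16 at (4, 0).
Verify constraints at (x, y) = (4, 0):
  1*4 + 1*0 = 4 <= 10
  1*4 + 1*0 = 4 <= 6
  3*4 + 3*0 = 12 <= 12 (active)
  x = 4 >= 0, y = 0 >= 0. All constraints satisfied.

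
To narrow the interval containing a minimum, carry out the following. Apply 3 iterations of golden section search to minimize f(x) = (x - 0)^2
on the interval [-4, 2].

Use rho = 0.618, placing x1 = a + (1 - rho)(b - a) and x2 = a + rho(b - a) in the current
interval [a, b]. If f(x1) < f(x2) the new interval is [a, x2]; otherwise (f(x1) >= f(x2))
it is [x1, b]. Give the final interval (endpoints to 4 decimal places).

Golden section search for min of f(x) = (x - 0)^2 on [-4, 2].
Each step: x1 = a + (1 - rho)(b - a), x2 = a + rho(b - a); if f(x1) < f(x2) keep [a, x2], otherwise keep [x1, b].
Step 1: [-4.0000, 2.0000], x1=-1.7080 (f=2.9173), x2=-0.2920 (f=0.0853); f(x1) > f(x2) => keep [-1.7080, 2.0000]
Step 2: [-1.7080, 2.0000], x1=-0.2915 (f=0.0850), x2=0.5835 (f=0.3405); f(x1) < f(x2) => keep [-1.7080, 0.5835]
Step 3: [-1.7080, 0.5835], x1=-0.8326 (f=0.6933), x2=-0.2918 (f=0.0852); f(x1) > f(x2) => keep [-0.8326, 0.5835]
Final interval: [-0.8326, 0.5835]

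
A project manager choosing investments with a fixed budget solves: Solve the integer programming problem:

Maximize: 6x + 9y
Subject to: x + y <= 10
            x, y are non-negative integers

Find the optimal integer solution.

Objective: 6x + 9y, constraint: x + y <= 10
Coefficient of y is 9 > coefficient of x is 6, so allocate the entire budget to y.
Optimal: x = 0, y = 10, value = 90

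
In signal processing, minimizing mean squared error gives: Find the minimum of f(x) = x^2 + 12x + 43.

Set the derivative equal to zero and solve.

f(x) = x^2 + 12x + 43
f'(x) = 2x + (12) = 0
x = -12/2 = -6
f(-6) = 7
Since f''(x) = 2 > 0, this is a minimum.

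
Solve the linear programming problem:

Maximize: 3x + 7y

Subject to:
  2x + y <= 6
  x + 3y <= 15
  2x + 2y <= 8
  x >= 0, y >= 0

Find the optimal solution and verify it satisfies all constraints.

Feasible vertices: (0, 0), (0, 4), (2, 2), (3, 0)
Objective 3x + 7y at each vertex:
  (0, 0): 0
  (0, 4): 28
  (2, 2): 20
  (3, 0): 9
Maximum is 28 at (0, 4).
Verify constraints at (x, y) = (0, 4):
  2*0 + 1*4 = 4 <= 6
  1*0 + 3*4 = 12 <= 15
  2*0 + 2*4 = 8 <= 8 (active)
  x = 0 >= 0, y = 4 >= 0. All constraints satisfied.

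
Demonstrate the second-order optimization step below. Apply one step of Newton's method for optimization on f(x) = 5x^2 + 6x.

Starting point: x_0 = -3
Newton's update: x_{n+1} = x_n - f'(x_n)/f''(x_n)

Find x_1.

f(x) = 5x^2 + 6x
f'(x) = 10x + (6), f''(x) = 10
Newton step: x_1 = x_0 - f'(x_0)/f''(x_0)
f'(-3) = -24
x_1 = -3 - -24/10 = -3/5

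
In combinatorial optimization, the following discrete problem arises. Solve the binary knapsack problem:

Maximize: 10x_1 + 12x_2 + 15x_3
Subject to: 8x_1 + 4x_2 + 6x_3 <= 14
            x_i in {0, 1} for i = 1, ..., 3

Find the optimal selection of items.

Items: item 1 (v=10, w=8), item 2 (v=12, w=4), item 3 (v=15, w=6)
Capacity: 14
Checking all 8 subsets (w = total weight, v = total value):
  {}: w = 0, v = 0
  {1}: w = 8, v = 10
  {2}: w = 4, v = 12
  {3}: w = 6, v = 15
  {1, 2}: w = 12, v = 22
  {1, 3}: w = 14, v = 25
  {2, 3}: w = 10, v = 27
  {1, 2, 3}: w = 18 > 14, infeasible
Best feasible subset: items [2, 3]
Total weight: 10 <= 14, total value: 27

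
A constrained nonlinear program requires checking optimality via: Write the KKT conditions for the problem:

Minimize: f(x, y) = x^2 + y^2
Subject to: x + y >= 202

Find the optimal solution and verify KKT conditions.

KKT conditions for min x^2 + y^2 s.t. x + y >= 202:
Stationarity: 2x = mu, 2y = mu
So x = y = mu/2.
Complementary slackness: mu*(x + y - 202) = 0
Primal feasibility: x + y >= 202; dual feasibility: mu >= 0
If mu = 0 then x = y = 0, but 0 + 0 < 202 is infeasible, so the constraint is active.
Constraint active: x + y = 2*(mu/2) = 202 => mu = 202
x = y = 101, f = 20402
Verify: stationarity 2*101 = 202 = mu; primal 101 + 101 = 202 >= 202; dual mu = 202 >= 0; complementary slackness 202*(202 - 202) = 0. All KKT conditions hold.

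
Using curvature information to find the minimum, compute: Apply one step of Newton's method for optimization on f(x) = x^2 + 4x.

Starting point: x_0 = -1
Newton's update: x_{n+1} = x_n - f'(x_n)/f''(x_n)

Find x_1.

f(x) = x^2 + 4x
f'(x) = 2x + (4), f''(x) = 2
Newton step: x_1 = x_0 - f'(x_0)/f''(x_0)
f'(-1) = 2
x_1 = -1 - 2/2 = -2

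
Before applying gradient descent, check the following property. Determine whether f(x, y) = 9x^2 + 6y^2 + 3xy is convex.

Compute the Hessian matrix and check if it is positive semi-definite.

f(x,y) = 9x^2 + 6y^2 + 3xy
Hessian H = [[18, 3], [3, 12]]
trace(H) = 30, det(H) = 207
Eigenvalues: (30 +/- sqrt(72)) / 2 = 19.24, 10.76
Since both eigenvalues > 0, f is convex.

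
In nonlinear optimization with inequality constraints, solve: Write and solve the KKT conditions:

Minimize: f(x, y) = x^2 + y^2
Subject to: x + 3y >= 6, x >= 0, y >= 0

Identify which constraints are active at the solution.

KKT conditions for min x^2 + y^2 s.t. 1x + 3y >= 6, x >= 0, y >= 0:
Stationarity: 2x = mu*1 + mu_x, 2y = mu*3 + mu_y, with mu, mu_x, mu_y >= 0
Complementary slackness: mu*(x + 3y - 6) = 0, mu_x*x = 0, mu_y*y = 0
(0, 0) is infeasible (1*0 + 3*0 < 6), so if mu = 0 stationarity would force x = mu_x/2 >= 0, y = mu_y/2 >= 0 with mu_x*x = mu_y*y = 0, i.e. x = y = 0: contradiction. Hence mu > 0 and x + 3y = 6 is active.
Try x > 0, y > 0 (so mu_x = mu_y = 0): x = 1*mu/2, y = 3*mu/2
Substitute: 1*(1*mu/2) + 3*(3*mu/2) = 6
  mu*10/2 = 6 => mu = 6/5
x* = 3/5 > 0, y* = 9/5 > 0, consistent with mu_x = mu_y = 0.
f is convex and the constraints are linear, so this KKT point is the global minimum.
f* = 18/5
Active constraints: x + 3y >= 6 (holds with equality, mu = 6/5 > 0); x >= 0 and y >= 0 are inactive (mu_x = mu_y = 0).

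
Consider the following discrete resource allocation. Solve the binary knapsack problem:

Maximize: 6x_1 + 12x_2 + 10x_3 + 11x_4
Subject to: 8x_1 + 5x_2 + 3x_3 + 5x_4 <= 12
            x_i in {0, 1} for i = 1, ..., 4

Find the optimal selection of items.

Items: item 1 (v=6, w=8), item 2 (v=12, w=5), item 3 (v=10, w=3), item 4 (v=11, w=5)
Capacity: 12
Checking all 16 subsets (w = total weight, v = total value):
  {}: w = 0, v = 0
  {1}: w = 8, v = 6
  {2}: w = 5, v = 12
  {3}: w = 3, v = 10
  {4}: w = 5, v = 11
  {1, 2}: w = 13 > 12, infeasible
  {1, 3}: w = 11, v = 16
  {1, 4}: w = 13 > 12, infeasible
  {2, 3}: w = 8, v = 22
  {2, 4}: w = 10, v = 23
  {3, 4}: w = 8, v = 21
  {1, 2, 3}: w = 16 > 12, infeasible
  {1, 2, 4}: w = 18 > 12, infeasible
  {1, 3, 4}: w = 16 > 12, infeasible
  {2, 3, 4}: w = 13 > 12, infeasible
  {1, 2, 3, 4}: w = 21 > 12, infeasible
Best feasible subset: items [2, 4]
Total weight: 10 <= 12, total value: 23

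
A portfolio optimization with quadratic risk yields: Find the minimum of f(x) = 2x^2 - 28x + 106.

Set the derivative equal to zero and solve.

f(x) = 2x^2 - 28x + 106
f'(x) = 4x + (-28) = 0
x = 28/4 = 7
f(7) = 8
Since f''(x) = 4 > 0, this is a minimum.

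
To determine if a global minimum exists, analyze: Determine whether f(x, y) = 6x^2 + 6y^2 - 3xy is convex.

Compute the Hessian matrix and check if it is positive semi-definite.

f(x,y) = 6x^2 + 6y^2 - 3xy
Hessian H = [[12, -3], [-3, 12]]
trace(H) = 24, det(H) = 135
Eigenvalues: (24 +/- sqrt(36)) / 2 = 15, 9
Since both eigenvalues > 0, f is convex.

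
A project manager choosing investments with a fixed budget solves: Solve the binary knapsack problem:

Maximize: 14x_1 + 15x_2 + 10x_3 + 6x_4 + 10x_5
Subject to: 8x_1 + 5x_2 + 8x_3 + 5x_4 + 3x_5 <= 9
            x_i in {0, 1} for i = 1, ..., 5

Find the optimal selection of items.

Items: item 1 (v=14, w=8), item 2 (v=15, w=5), item 3 (v=10, w=8), item 4 (v=6, w=5), item 5 (v=10, w=3)
Capacity: 9
Checking all 32 subsets (w = total weight, v = total value):
  {}: w = 0, v = 0
  {1}: w = 8, v = 14
  {2}: w = 5, v = 15
  {3}: w = 8, v = 10
  {4}: w = 5, v = 6
  {5}: w = 3, v = 10
  {1, 2}: w = 13 > 9, infeasible
  {1, 3}: w = 16 > 9, infeasible
  {1, 4}: w = 13 > 9, infeasible
  {1, 5}: w = 11 > 9, infeasible
  {2, 3}: w = 13 > 9, infeasible
  {2, 4}: w = 10 > 9, infeasible
  {2, 5}: w = 8, v = 25
  {3, 4}: w = 13 > 9, infeasible
  {3, 5}: w = 11 > 9, infeasible
  {4, 5}: w = 8, v = 16
  {1, 2, 3}: w = 21 > 9, infeasible
  {1, 2, 4}: w = 18 > 9, infeasible
  {1, 2, 5}: w = 16 > 9, infeasible
  {1, 3, 4}: w = 21 > 9, infeasible
  {1, 3, 5}: w = 19 > 9, infeasible
  {1, 4, 5}: w = 16 > 9, infeasible
  {2, 3, 4}: w = 18 > 9, infeasible
  {2, 3, 5}: w = 16 > 9, infeasible
  {2, 4, 5}: w = 13 > 9, infeasible
  {3, 4, 5}: w = 16 > 9, infeasible
  {1, 2, 3, 4}: w = 26 > 9, infeasible
  {1, 2, 3, 5}: w = 24 > 9, infeasible
  {1, 2, 4, 5}: w = 21 > 9, infeasible
  {1, 3, 4, 5}: w = 24 > 9, infeasible
  {2, 3, 4, 5}: w = 21 > 9, infeasible
  {1, 2, 3, 4, 5}: w = 29 > 9, infeasible
Best feasible subset: items [2, 5]
Total weight: 8 <= 9, total value: 25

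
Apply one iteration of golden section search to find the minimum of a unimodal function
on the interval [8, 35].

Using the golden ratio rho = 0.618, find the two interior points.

Golden section search on [8, 35].
Golden ratio rho = 0.618 (approx).
Interior points:
  x_1 = 8 + (1-0.618)*27 = 18.3140
  x_2 = 8 + 0.618*27 = 24.6860
Compare f(x_1) and f(x_2) to determine which subinterval to keep.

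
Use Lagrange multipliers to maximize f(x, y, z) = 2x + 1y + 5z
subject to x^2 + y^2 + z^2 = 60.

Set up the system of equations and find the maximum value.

Lagrange conditions: 2 = 2*lambda*x, 1 = 2*lambda*y, 5 = 2*lambda*z
So x:2 = y:1 = z:5, i.e. x = 2t, y = 1t, z = 5t
Constraint: t^2*(2^2 + 1^2 + 5^2) = 60
  t^2 * 30 = 60  =>  t = sqrt(2)
Maximum = 2*2t + 1*1t + 5*5t = 30*sqrt(2) = sqrt(1800)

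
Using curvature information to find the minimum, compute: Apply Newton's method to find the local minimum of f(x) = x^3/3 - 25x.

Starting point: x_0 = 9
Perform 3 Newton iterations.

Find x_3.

f(x) = x^3/3 - 25x
f'(x) = x^2 - 25, f''(x) = 2x
Newton update: x_{n+1} = x_n - (x_n^2 - 25)/(2*x_n)
Step 1: x_0 = 9, f'=56, f''=18, x_1 = 53/9
Step 2: x_1 = 53/9, f'=784/81, f''=106/9, x_2 = 2417/477
Step 3: x_2 = 2417/477, f'=153664/227529, f''=4834/477, x_3 = 5765057/1152909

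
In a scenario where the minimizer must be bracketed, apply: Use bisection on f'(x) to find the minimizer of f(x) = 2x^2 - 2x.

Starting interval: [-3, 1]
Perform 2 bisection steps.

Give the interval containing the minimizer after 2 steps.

Finding critical point of f(x) = 2x^2 - 2x using bisection on f'(x) = 4x + -2.
f'(x) = 0 when x = 1/2.
Starting interval: [-3, 1]
Step 1: mid = -1, f'(mid) = -6, new interval = [-1, 1]
Step 2: mid = 0, f'(mid) = -2, new interval = [0, 1]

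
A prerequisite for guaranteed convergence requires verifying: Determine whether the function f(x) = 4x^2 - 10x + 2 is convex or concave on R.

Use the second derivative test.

f(x) = 4x^2 - 10x + 2
f'(x) = 8x - 10
f''(x) = 8
Since f''(x) = 8 > 0 for all x, f is convex on R.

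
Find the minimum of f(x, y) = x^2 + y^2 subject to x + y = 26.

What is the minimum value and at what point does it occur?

Substitute y = 26 - x into f(x,y) = x^2 + y^2:
g(x) = x^2 + (26 - x)^2 = 2x^2 - 52x + 676
g'(x) = 4x - 52 = 0  =>  x = 13
y = 26 - 13 = 13
Minimum value = 13^2 + 13^2 = 338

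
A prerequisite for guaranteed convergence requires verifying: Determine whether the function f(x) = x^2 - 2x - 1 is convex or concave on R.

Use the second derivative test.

f(x) = x^2 - 2x - 1
f'(x) = 2x - 2
f''(x) = 2
Since f''(x) = 2 > 0 for all x, f is convex on R.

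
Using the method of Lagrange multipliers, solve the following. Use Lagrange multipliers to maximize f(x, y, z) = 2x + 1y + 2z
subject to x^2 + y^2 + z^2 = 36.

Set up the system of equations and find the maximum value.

Lagrange conditions: 2 = 2*lambda*x, 1 = 2*lambda*y, 2 = 2*lambda*z
So x:2 = y:1 = z:2, i.e. x = 2t, y = 1t, z = 2t
Constraint: t^2*(2^2 + 1^2 + 2^2) = 36
  t^2 * 9 = 36  =>  t = sqrt(4)
Maximum = 2*2t + 1*1t + 2*2t = 9*sqrt(4) = 18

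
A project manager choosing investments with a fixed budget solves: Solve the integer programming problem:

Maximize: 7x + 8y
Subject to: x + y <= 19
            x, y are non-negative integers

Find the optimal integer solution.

Objective: 7x + 8y, constraint: x + y <= 19
Coefficient of y is 8 > coefficient of x is 7, so allocate the entire budget to y.
Optimal: x = 0, y = 19, value = 152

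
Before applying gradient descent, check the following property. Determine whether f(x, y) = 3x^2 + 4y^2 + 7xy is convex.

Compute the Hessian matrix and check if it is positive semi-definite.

f(x,y) = 3x^2 + 4y^2 + 7xy
Hessian H = [[6, 7], [7, 8]]
trace(H) = 14, det(H) = -1
Eigenvalues: (14 +/- sqrt(200)) / 2 = 14.07, -0.07107
Since not both eigenvalues positive, f is neither convex nor concave.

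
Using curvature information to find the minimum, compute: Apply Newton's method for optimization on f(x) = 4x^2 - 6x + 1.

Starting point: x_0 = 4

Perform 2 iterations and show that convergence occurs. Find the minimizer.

f(x) = 4x^2 - 6x + 1, f'(x) = 8x + (-6), f''(x) = 8
Step 1: f'(4) = 26, x_1 = 4 - 26/8 = 3/4
Step 2: f'(3/4) = 0, x_2 = 3/4 (converged)
Newton's method converges in 1 step for quadratics.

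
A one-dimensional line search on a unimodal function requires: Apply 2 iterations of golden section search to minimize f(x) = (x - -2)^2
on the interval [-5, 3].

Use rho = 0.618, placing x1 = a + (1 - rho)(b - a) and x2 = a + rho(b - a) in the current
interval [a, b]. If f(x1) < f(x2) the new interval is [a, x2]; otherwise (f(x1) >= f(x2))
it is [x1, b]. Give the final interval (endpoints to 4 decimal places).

Golden section search for min of f(x) = (x - -2)^2 on [-5, 3].
Each step: x1 = a + (1 - rho)(b - a), x2 = a + rho(b - a); if f(x1) < f(x2) keep [a, x2], otherwise keep [x1, b].
Step 1: [-5.0000, 3.0000], x1=-1.9440 (f=0.0031), x2=-0.0560 (f=3.7791); f(x1) < f(x2) => keep [-5.0000, -0.0560]
Step 2: [-5.0000, -0.0560], x1=-3.1114 (f=1.2352), x2=-1.9446 (f=0.0031); f(x1) > f(x2) => keep [-3.1114, -0.0560]
Final interval: [-3.1114, -0.0560]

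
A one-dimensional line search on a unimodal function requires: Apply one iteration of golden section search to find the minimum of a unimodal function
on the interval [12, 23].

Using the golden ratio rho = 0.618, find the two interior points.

Golden section search on [12, 23].
Golden ratio rho = 0.618 (approx).
Interior points:
  x_1 = 12 + (1-0.618)*11 = 16.2020
  x_2 = 12 + 0.618*11 = 18.7980
Compare f(x_1) and f(x_2) to determine which subinterval to keep.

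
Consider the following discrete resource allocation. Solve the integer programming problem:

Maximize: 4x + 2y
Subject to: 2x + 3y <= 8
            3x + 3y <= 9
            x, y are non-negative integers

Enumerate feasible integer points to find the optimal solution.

Constraint 1: 2x + 3y <= 8
Constraint 2: 3x + 3y <= 9
Feasible x range (need y >= 0): 0 <= x <= min(8/2, 9/3) => x in {0, ..., 3}.
Enumerate feasible integer points row by row (the coefficient of y is 2 > 0, so for each x the largest feasible y gives the best value):
  x = 0: y <= min((8 - 2*0)/3, (9 - 3*0)/3) => y in {0, ..., 2}; best 4*0 + 2*2 = 4
  x = 1: y <= min((8 - 2*1)/3, (9 - 3*1)/3) => y in {0, ..., 2}; best 4*1 + 2*2 = 8
  x = 2: y <= min((8 - 2*2)/3, (9 - 3*2)/3) => y in {0, ..., 1}; best 4*2 + 2*1 = 10
  x = 3: y <= min((8 - 2*3)/3, (9 - 3*3)/3) => y in {0}; best 4*3 + 2*0 = 12
The maximum 4x + 2y = 12 is achieved at x = 3, y = 0.
Check: 2*3 + 3*0 = 6 <= 8 and 3*3 + 3*0 = 9 <= 9.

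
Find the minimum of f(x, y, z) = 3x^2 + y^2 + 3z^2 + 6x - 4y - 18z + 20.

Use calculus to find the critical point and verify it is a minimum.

f(x,y,z) = 3x^2 + y^2 + 3z^2 + 6x - 4y - 18z + 20
df/dx = 6x + (6) = 0 => x = -1
df/dy = 2y + (-4) = 0 => y = 2
df/dz = 6z + (-18) = 0 => z = 3
f(-1,2,3) = 3*(-1)^2 + 1*(2)^2 + 3*(3)^2 + 6*(-1) + -4*(2) + -18*(3) + 20 = -14
Hessian is diagonal with entries 6, 2, 6 > 0, confirmed minimum.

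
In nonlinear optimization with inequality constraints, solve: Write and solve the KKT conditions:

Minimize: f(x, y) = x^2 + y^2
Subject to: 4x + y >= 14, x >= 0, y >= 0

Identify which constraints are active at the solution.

KKT conditions for min x^2 + y^2 s.t. 4x + 1y >= 14, x >= 0, y >= 0:
Stationarity: 2x = mu*4 + mu_x, 2y = mu*1 + mu_y, with mu, mu_x, mu_y >= 0
Complementary slackness: mu*(4x + y - 14) = 0, mu_x*x = 0, mu_y*y = 0
(0, 0) is infeasible (4*0 + 1*0 < 14), so if mu = 0 stationarity would force x = mu_x/2 >= 0, y = mu_y/2 >= 0 with mu_x*x = mu_y*y = 0, i.e. x = y = 0: contradiction. Hence mu > 0 and 4x + y = 14 is active.
Try x > 0, y > 0 (so mu_x = mu_y = 0): x = 4*mu/2, y = 1*mu/2
Substitute: 4*(4*mu/2) + 1*(1*mu/2) = 14
  mu*17/2 = 14 => mu = 28/17
x* = 56/17 > 0, y* = 14/17 > 0, consistent with mu_x = mu_y = 0.
f is convex and the constraints are linear, so this KKT point is the global minimum.
f* = 196/17
Active constraints: 4x + y >= 14 (holds with equality, mu = 28/17 > 0); x >= 0 and y >= 0 are inactive (mu_x = mu_y = 0).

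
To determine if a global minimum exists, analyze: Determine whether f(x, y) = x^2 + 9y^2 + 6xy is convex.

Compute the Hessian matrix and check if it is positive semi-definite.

f(x,y) = x^2 + 9y^2 + 6xy
Hessian H = [[2, 6], [6, 18]]
trace(H) = 20, det(H) = 0
Eigenvalues: (20 +/- sqrt(400)) / 2 = 20, 0
Since both eigenvalues >= 0, f is convex.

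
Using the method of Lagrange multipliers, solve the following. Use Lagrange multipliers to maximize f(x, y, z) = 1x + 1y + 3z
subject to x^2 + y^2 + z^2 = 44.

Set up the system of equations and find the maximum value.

Lagrange conditions: 1 = 2*lambda*x, 1 = 2*lambda*y, 3 = 2*lambda*z
So x:1 = y:1 = z:3, i.e. x = 1t, y = 1t, z = 3t
Constraint: t^2*(1^2 + 1^2 + 3^2) = 44
  t^2 * 11 = 44  =>  t = sqrt(4)
Maximum = 1*1t + 1*1t + 3*3t = 11*sqrt(4) = 22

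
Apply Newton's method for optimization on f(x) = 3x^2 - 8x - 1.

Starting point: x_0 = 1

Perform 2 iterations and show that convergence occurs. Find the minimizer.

f(x) = 3x^2 - 8x - 1, f'(x) = 6x + (-8), f''(x) = 6
Step 1: f'(1) = -2, x_1 = 1 - -2/6 = 4/3
Step 2: f'(4/3) = 0, x_2 = 4/3 (converged)
Newton's method converges in 1 step for quadratics.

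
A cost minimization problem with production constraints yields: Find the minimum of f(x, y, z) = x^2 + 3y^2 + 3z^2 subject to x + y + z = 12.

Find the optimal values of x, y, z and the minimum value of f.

Using Lagrange multipliers on f = x^2 + 3y^2 + 3z^2 with constraint x + y + z = 12:
Conditions: 2*1*x = lambda, 2*3*y = lambda, 2*3*z = lambda
So x = lambda/2, y = lambda/6, z = lambda/6
Substituting into constraint: lambda * (5/6) = 12
lambda = 72/5
x = 36/5, y = 12/5, z = 12/5
Minimum value = 432/5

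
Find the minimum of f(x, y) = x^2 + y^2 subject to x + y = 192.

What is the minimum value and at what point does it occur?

Substitute y = 192 - x into f(x,y) = x^2 + y^2:
g(x) = x^2 + (192 - x)^2 = 2x^2 - 384x + 36864
g'(x) = 4x - 384 = 0  =>  x = 96
y = 192 - 96 = 96
Minimum value = 96^2 + 96^2 = 18432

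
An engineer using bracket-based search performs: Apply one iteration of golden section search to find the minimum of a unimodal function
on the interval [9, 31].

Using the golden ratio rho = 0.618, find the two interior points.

Golden section search on [9, 31].
Golden ratio rho = 0.618 (approx).
Interior points:
  x_1 = 9 + (1-0.618)*22 = 17.4040
  x_2 = 9 + 0.618*22 = 22.5960
Compare f(x_1) and f(x_2) to determine which subinterval to keep.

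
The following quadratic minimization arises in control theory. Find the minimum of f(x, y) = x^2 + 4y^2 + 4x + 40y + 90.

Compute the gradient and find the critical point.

f(x,y) = x^2 + 4y^2 + 4x + 40y + 90
df/dx = 2x + (4) = 0  =>  x = -2
df/dy = 8y + (40) = 0  =>  y = -5
f(-2, -5) = 1*(-2)^2 + 4*(-5)^2 + 4*(-2) + 40*(-5) + 90 = -14
Hessian is diagonal with entries 2, 8 > 0, so this is a minimum.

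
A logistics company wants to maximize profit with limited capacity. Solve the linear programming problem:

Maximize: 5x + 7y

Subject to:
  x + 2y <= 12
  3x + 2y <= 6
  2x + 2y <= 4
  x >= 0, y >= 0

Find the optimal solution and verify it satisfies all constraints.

Feasible vertices: (0, 0), (0, 2), (2, 0)
Objective 5x + 7y at each vertex:
  (0, 0): 0
  (0, 2): 14
  (2, 0): 10
Maximum is 14 at (0, 2).
Verify constraints at (x, y) = (0, 2):
  1*0 + 2*2 = 4 <= 12
  3*0 + 2*2 = 4 <= 6
  2*0 + 2*2 = 4 <= 4 (active)
  x = 0 >= 0, y = 2 >= 0. All constraints satisfied.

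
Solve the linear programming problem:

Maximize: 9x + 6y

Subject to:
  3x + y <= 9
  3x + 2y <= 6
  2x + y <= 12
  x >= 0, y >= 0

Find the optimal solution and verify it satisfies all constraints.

Feasible vertices: (0, 0), (0, 3), (2, 0)
Objective 9x + 6y at each vertex:
  (0, 0): 0
  (0, 3): 18
  (2, 0): 18
Maximum is 18 at (0, 3).
Verify constraints at (x, y) = (0, 3):
  3*0 + 1*3 = 3 <= 9
  3*0 + 2*3 = 6 <= 6 (active)
  2*0 + 1*3 = 3 <= 12
  x = 0 >= 0, y = 3 >= 0. All constraints satisfied.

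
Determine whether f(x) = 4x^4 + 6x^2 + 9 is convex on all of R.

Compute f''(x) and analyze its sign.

f(x) = 4x^4 + 6x^2 + 9
f'(x) = 16x^3 + 12x
f''(x) = 48x^2 + 12
f''(x) = 48x^2 + 12 >= 12 > 0 for all x
Therefore, f is convex on R.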